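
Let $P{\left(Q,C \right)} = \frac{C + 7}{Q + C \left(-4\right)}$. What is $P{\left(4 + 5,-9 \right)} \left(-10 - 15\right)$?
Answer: $\frac{10}{9} \approx 1.1111$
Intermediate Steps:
$P{\left(Q,C \right)} = \frac{7 + C}{Q - 4 C}$
$P{\left(4 + 5,-9 \right)} \left(-10 - 15\right) = \frac{-7 - -9}{- (4 + 5) + 4 \left(-9\right)} \left(-10 - 15\right) = \frac{-7 + 9}{\left(-1\right) 9 - 36} \left(-25\right) = \frac{1}{-9 - 36} \cdot 2 \left(-25\right) = \frac{1}{-45} \cdot 2 \left(-25\right) = \left(- \frac{1}{45}\right) 2 \left(-25\right) = \left(- \frac{2}{45}\right) \left(-25\right) = \frac{10}{9}$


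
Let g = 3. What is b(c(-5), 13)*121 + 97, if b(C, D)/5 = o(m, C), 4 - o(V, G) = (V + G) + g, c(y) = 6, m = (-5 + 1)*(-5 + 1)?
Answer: -12608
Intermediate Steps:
m = 16 (m = -4*(-4) = 16)
o(V, G) = 1 - G - V (o(V, G) = 4 - ((V + G) + 3) = 4 - ((G + V) + 3) = 4 - (3 + G + V) = 4 + (-3 - G - V) = 1 - G - V)
b(C, D) = -75 - 5*C (b(C, D) = 5*(1 - C - 1*16) = 5*(1 - C - 16) = 5*(-15 - C) = -75 - 5*C)
b(c(-5), 13)*121 + 97 = (-75 - 5*6)*121 + 97 = (-75 - 30)*121 + 97 = -105*121 + 97 = -12705 + 97 = -12608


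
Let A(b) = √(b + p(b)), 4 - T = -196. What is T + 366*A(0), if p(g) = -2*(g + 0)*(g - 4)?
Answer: 200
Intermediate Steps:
T = 200 (T = 4 - 1*(-196) = 4 + 196 = 200)
p(g) = -2*g*(-4 + g)
A(b) = √(b + 2*b*(4 - b))
T + 366*A(0) = 200 + 366*√(0*(9 - 2*0)) = 200 + 366*√(0*(9 + 0)) = 200 + 366*√(0*9) = 200 + 366*√0 = 200 + 366*0 = 200 + 0 = 200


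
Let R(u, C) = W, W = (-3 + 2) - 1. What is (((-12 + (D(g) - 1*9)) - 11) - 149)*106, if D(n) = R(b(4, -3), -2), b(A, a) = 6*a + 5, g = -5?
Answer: -19398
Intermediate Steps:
b(A, a) = 5 + 6*a
W = -2 (W = -1 - 1 = -2)
R(u, C) = -2
D(n) = -2
(((-12 + (D(g) - 1*9)) - 11) - 149)*106 = (((-12 + (-2 - 1*9)) - 11) - 149)*106 = (((-12 + (-2 - 9)) - 11) - 149)*106 = (((-12 - 11) - 11) - 149)*106 = ((-23 - 11) - 149)*106 = (-34 - 149)*106 = -183*106 = -19398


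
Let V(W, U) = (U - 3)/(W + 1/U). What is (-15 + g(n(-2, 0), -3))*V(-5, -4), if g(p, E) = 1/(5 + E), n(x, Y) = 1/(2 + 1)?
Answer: -58/3 ≈ -19.333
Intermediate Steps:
n(x, Y) = 1/3
V(W, U) = (-3 + U)/(W + 1/U)
(-15 + g(n(-2, 0), -3))*V(-5, -4) = (-15 + 1/(5 - 3))*(-4*(-3 - 4)/(1 - 4*(-5))) = (-15 + 1/2)*(-4*(-7)/(1 + 20)) = (-15 + 1/2)*(-4*(-7)/21) = -(-58)*(-7)/21 = -29/2*4/3 = -58/3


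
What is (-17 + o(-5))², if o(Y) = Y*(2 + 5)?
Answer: 2704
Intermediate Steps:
o(Y) = 7*Y (o(Y) = Y*7 = 7*Y)
(-17 + o(-5))² = (-17 + 7*(-5))² = (-17 - 35)² = (-52)² = 2704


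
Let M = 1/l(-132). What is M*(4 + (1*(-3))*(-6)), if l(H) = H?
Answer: -⅙ ≈ -0.16667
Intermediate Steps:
M = -1/132 (M = 1/(-132) = -1/132 ≈ -0.0075758)
M*(4 + (1*(-3))*(-6)) = -(4 + (1*(-3))*(-6))/132 = -(4 - 3*(-6))/132 = -(4 + 18)/132 = -1/132*22 = -⅙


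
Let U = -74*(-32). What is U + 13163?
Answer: 15531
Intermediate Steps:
U = 2368
U + 13163 = 2368 + 13163 = 15531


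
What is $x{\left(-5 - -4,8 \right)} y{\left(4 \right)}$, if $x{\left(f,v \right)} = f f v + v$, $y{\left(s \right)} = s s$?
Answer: $256$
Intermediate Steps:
$y{\left(s \right)} = s^{2}$
$x{\left(f,v \right)} = v + v f^{2}$ ($x{\left(f,v \right)} = f^{2} v + v = v f^{2} + v = v + v f^{2}$)
$x{\left(-5 - -4,8 \right)} y{\left(4 \right)} = 8 \left(1 + \left(-5 - -4\right)^{2}\right) 4^{2} = 8 \left(1 + \left(-5 + 4\right)^{2}\right) 16 = 8 \left(1 + \left(-1\right)^{2}\right) 16 = 8 \left(1 + 1\right) 16 = 8 \cdot 2 \cdot 16 = 16 \cdot 16 = 256$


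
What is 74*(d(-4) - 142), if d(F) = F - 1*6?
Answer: -11248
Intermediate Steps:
d(F) = -6 + F (d(F) = F - 6 = -6 + F)
74*(d(-4) - 142) = 74*((-6 - 4) - 142) = 74*(-10 - 142) = 74*(-152) = -11248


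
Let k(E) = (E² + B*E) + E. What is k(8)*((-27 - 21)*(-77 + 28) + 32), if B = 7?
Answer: 305152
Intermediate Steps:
k(E) = E² + 8*E (k(E) = (E² + 7*E) + E = E² + 8*E)
k(8)*((-27 - 21)*(-77 + 28) + 32) = (8*(8 + 8))*((-27 - 21)*(-77 + 28) + 32) = (8*16)*(-48*(-49) + 32) = 128*(2352 + 32) = 128*2384 = 305152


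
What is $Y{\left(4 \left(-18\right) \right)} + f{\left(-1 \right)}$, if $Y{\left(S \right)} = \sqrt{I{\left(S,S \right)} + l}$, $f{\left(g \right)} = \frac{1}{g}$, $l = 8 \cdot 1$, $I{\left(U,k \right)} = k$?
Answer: $-1 + 8 i \approx -1.0 + 8.0 i$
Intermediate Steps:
$l = 8$
$Y{\left(S \right)} = \sqrt{8 + S}$ ($Y{\left(S \right)} = \sqrt{S + 8} = \sqrt{8 + S}$)
$Y{\left(4 \left(-18\right) \right)} + f{\left(-1 \right)} = \sqrt{8 + 4 \left(-18\right)} + \frac{1}{-1} = \sqrt{8 - 72} - 1 = \sqrt{-64} - 1 = 8 i - 1 = -1 + 8 i$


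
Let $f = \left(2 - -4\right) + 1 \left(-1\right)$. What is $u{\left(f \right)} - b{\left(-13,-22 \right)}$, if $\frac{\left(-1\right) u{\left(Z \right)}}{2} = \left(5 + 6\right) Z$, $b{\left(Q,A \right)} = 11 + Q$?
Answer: $-108$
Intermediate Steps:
$f = 5$ ($f = \left(2 + 4\right) - 1 = 6 - 1 = 5$)
$u{\left(Z \right)} = - 22 Z$ ($u{\left(Z \right)} = - 2 \left(5 + 6\right) Z = - 2 \cdot 11 Z = - 22 Z$)
$u{\left(f \right)} - b{\left(-13,-22 \right)} = \left(-22\right) 5 - \left(11 - 13\right) = -110 - -2 = -110 + 2 = -108$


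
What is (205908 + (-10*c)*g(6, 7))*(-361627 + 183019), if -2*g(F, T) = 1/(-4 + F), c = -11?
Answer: -36771904344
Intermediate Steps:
g(F, T) = -1/(2*(-4 + F))
(205908 + (-10*c)*g(6, 7))*(-361627 + 183019) = (205908 + (-10*(-11))*(-1/(-8 + 2*6)))*(-361627 + 183019) = (205908 + 110*(-1/(-8 + 12)))*(-178608) = (205908 + 110*(-1/4))*(-178608) = (205908 - 55/2)*(-178608) = (411761/2)*(-178608) = -36771904344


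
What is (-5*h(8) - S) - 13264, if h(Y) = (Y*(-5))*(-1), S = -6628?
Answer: -6836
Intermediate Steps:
h(Y) = 5*Y (h(Y) = -5*Y*(-1) = 5*Y)
(-5*h(8) - S) - 13264 = (-25*8 - 1*(-6628)) - 13264 = (-5*40 + 6628) - 13264 = (-200 + 6628) - 13264 = 6428 - 13264 = -6836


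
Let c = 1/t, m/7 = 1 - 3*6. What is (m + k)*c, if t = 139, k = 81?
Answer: -38/139 ≈ -0.27338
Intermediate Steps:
m = -119 (m = 7*(1 - 3*6) = 7*(1 - 18) = 7*(-17) = -119)
c = 1/139 ≈ 0.0071942
(m + k)*c = (-119 + 81)*(1/139) = -38*1/139 = -38/139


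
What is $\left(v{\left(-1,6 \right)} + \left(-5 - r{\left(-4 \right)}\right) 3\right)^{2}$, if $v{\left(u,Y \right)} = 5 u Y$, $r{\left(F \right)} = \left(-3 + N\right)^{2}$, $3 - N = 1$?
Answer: $2304$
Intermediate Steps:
$N = 2$ ($N = 3 - 1 = 2$)
$r{\left(F \right)} = 1$ ($r{\left(F \right)} = \left(-3 + 2\right)^{2} = \left(-1\right)^{2} = 1$)
$v{\left(u,Y \right)} = 5 Y u$
$\left(v{\left(-1,6 \right)} + \left(-5 - r{\left(-4 \right)}\right) 3\right)^{2} = \left(5 \cdot 6 \left(-1\right) + \left(-5 - 1\right) 3\right)^{2} = \left(-30 + \left(-5 - 1\right) 3\right)^{2} = \left(-30 - 18\right)^{2} = \left(-48\right)^{2} = 2304$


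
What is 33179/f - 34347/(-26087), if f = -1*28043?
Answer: 97652348/731557741 ≈ 0.13349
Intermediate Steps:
f = -28043
33179/f - 34347/(-26087) = 33179/(-28043) - 34347/(-26087) = 33179*(-1/28043) - 34347*(-1/26087) = -33179/28043 + 34347/26087 = 97652348/731557741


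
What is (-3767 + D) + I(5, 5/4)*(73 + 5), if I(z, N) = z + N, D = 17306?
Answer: 28053/2 ≈ 14027.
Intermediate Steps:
I(z, N) = N + z
(-3767 + D) + I(5, 5/4)*(73 + 5) = (-3767 + 17306) + (5/4 + 5)*(73 + 5) = 13539 + (5*(¼) + 5)*78 = 13539 + (5/4 + 5)*78 = 13539 + (25/4)*78 = 13539 + 975/2 = 28053/2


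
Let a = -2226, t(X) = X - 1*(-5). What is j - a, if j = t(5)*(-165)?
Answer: 576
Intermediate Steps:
t(X) = 5 + X (t(X) = X + 5 = 5 + X)
j = -1650 (j = (5 + 5)*(-165) = 10*(-165) = -1650)
j - a = -1650 - 1*(-2226) = -1650 + 2226 = 576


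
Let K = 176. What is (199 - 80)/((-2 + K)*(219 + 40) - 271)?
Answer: 7/2635 ≈ 0.0026565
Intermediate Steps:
(199 - 80)/((-2 + K)*(219 + 40) - 271) = (199 - 80)/((-2 + 176)*(219 + 40) - 271) = 119/(174*259 - 271) = 119/(45066 - 271) = 119/44795 = 119*(1/44795) = 7/2635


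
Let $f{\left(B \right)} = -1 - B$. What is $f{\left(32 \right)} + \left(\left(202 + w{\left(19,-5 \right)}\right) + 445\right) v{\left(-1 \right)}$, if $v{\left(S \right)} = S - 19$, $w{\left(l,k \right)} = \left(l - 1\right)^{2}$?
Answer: $-19453$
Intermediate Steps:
$w{\left(l,k \right)} = \left(-1 + l\right)^{2}$
$v{\left(S \right)} = -19 + S$ ($v{\left(S \right)} = S - 19 = -19 + S$)
$f{\left(32 \right)} + \left(\left(202 + w{\left(19,-5 \right)}\right) + 445\right) v{\left(-1 \right)} = \left(-1 - 32\right) + \left(\left(202 + \left(-1 + 19\right)^{2}\right) + 445\right) \left(-19 - 1\right) = \left(-1 - 32\right) + \left(\left(202 + 18^{2}\right) + 445\right) \left(-20\right) = -33 + \left(\left(202 + 324\right) + 445\right) \left(-20\right) = -33 + \left(526 + 445\right) \left(-20\right) = -33 + 971 \left(-20\right) = -33 - 19420 = -19453$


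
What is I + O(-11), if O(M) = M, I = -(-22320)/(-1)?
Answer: -22331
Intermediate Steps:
I = -22320 (I = -(-22320)*(-1) = -1488*15 = -22320)
I + O(-11) = -22320 - 11 = -22331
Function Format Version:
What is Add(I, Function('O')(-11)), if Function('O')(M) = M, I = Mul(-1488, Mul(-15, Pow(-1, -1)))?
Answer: -22331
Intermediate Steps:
I = -22320 (I = Mul(-1488, Mul(-15, -1)) = Mul(-1488, 15) = -22320)
Add(I, Function('O')(-11)) = Add(-22320, -11) = -22331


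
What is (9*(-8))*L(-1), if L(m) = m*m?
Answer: -72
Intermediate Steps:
L(m) = m**2
(9*(-8))*L(-1) = (9*(-8))*(-1)**2 = -72*1 = -72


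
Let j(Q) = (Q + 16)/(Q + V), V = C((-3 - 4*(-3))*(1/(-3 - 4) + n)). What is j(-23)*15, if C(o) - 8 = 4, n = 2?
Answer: 105/11 ≈ 9.5455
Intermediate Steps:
C(o) = 12 (C(o) = 8 + 4 = 12)
V = 12
j(Q) = (16 + Q)/(12 + Q) (j(Q) = (Q + 16)/(Q + 12) = (16 + Q)/(12 + Q))
j(-23)*15 = ((16 - 23)/(12 - 23))*15 = (-7/(-11))*15 = -1/11*(-7)*15 = (7/11)*15 = 105/11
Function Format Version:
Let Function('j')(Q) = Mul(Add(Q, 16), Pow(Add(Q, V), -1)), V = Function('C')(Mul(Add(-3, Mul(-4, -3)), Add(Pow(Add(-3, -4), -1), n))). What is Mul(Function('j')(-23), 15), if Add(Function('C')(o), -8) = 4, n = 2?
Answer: Rational(105, 11) ≈ 9.5455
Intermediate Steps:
Function('C')(o) = 12 (Function('C')(o) = Add(8, 4) = 12)
V = 12
Function('j')(Q) = Mul(Pow(Add(12, Q), -1), Add(16, Q)) (Function('j')(Q) = Mul(Add(Q, 16), Pow(Add(Q, 12), -1)) = Mul(Add(16, Q), Pow(Add(12, Q), -1)) = Mul(Pow(Add(12, Q), -1), Add(16, Q)))
Mul(Function('j')(-23), 15) = Mul(Mul(Pow(Add(12, -23), -1), Add(16, -23)), 15) = Mul(Mul(Pow(-11, -1), -7), 15) = Mul(Mul(Rational(-1, 11), -7), 15) = Mul(Rational(7, 11), 15) = Rational(105, 11)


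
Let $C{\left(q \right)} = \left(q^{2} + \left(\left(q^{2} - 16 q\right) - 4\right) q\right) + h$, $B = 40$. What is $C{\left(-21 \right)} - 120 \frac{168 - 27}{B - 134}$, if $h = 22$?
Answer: $-15590$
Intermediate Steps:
$C{\left(q \right)} = 22 + q^{2} + q \left(-4 + q^{2} - 16 q\right)$ ($C{\left(q \right)} = \left(q^{2} + \left(\left(q^{2} - 16 q\right) - 4\right) q\right) + 22 = \left(q^{2} + \left(-4 + q^{2} - 16 q\right) q\right) + 22 = \left(q^{2} + q \left(-4 + q^{2} - 16 q\right)\right) + 22 = 22 + q^{2} + q \left(-4 + q^{2} - 16 q\right)$)
$C{\left(-21 \right)} - 120 \frac{168 - 27}{B - 134} = \left(22 + \left(-21\right)^{3} - 15 \left(-21\right)^{2} - -84\right) - 120 \frac{168 - 27}{40 - 134} = \left(22 - 9261 - 6615 + 84\right) - 120 \frac{141}{-94} = \left(22 - 9261 - 6615 + 84\right) - 120 \cdot 141 \left(- \frac{1}{94}\right) = -15770 - -180 = -15770 + 180 = -15590$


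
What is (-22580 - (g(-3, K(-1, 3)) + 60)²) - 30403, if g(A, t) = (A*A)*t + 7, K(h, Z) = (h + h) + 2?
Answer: -57472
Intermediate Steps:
K(h, Z) = 2 + 2*h (K(h, Z) = 2*h + 2 = 2 + 2*h)
g(A, t) = 7 + t*A² (g(A, t) = A²*t + 7 = t*A² + 7 = 7 + t*A²)
(-22580 - (g(-3, K(-1, 3)) + 60)²) - 30403 = (-22580 - ((7 + (2 + 2*(-1))*(-3)²) + 60)²) - 30403 = (-22580 - ((7 + (2 - 2)*9) + 60)²) - 30403 = (-22580 - ((7 + 0*9) + 60)²) - 30403 = (-22580 - ((7 + 0) + 60)²) - 30403 = (-22580 - (7 + 60)²) - 30403 = (-22580 - 1*67²) - 30403 = (-22580 - 1*4489) - 30403 = (-22580 - 4489) - 30403 = -27069 - 30403 = -57472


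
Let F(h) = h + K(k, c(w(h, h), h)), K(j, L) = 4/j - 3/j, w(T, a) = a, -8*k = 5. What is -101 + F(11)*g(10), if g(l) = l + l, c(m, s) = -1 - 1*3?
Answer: 87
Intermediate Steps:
k = -5/8 (k = -1/8*5 = -5/8 ≈ -0.62500)
c(m, s) = -4 (c(m, s) = -1 - 3 = -4)
K(j, L) = 1/j
g(l) = 2*l
F(h) = -8/5 + h (F(h) = h + 1/(-5/8) = h - 8/5 = -8/5 + h)
-101 + F(11)*g(10) = -101 + (-8/5 + 11)*(2*10) = -101 + (47/5)*20 = -101 + 188 = 87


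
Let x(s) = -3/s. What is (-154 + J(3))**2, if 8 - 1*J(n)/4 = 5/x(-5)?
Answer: 217156/9 ≈ 24128.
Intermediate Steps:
J(n) = -4/3 (J(n) = 32 - 20/((-3/(-5))) = 32 - 20/((-3*(-1/5))) = 32 - 20/3/5 = 32 - 20*5/3 = 32 - 4*25/3 = 32 - 100/3 = -4/3)
(-154 + J(3))**2 = (-154 - 4/3)**2 = (-466/3)**2 = 217156/9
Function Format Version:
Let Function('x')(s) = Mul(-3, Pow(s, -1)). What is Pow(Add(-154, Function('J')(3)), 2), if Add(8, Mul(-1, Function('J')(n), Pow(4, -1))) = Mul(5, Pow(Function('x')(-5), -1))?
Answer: Rational(217156, 9) ≈ 24128.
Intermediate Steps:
Function('J')(n) = Rational(-4, 3) (Function('J')(n) = Add(32, Mul(-4, Mul(5, Pow(Mul(-3, Pow(-5, -1)), -1)))) = Add(32, Mul(-4, Mul(5, Pow(Mul(-3, Rational(-1, 5)), -1)))) = Add(32, Mul(-4, Mul(5, Pow(Rational(3, 5), -1)))) = Add(32, Mul(-4, Mul(5, Rational(5, 3)))) = Add(32, Mul(-4, Rational(25, 3))) = Add(32, Rational(-100, 3)) = Rational(-4, 3))
Pow(Add(-154, Function('J')(3)), 2) = Pow(Add(-154, Rational(-4, 3)), 2) = Pow(Rational(-466, 3), 2) = Rational(217156, 9)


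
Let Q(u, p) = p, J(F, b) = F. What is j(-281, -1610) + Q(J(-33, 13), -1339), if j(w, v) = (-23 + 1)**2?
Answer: -855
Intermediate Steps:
j(w, v) = 484 (j(w, v) = (-22)**2 = 484)
j(-281, -1610) + Q(J(-33, 13), -1339) = 484 - 1339 = -855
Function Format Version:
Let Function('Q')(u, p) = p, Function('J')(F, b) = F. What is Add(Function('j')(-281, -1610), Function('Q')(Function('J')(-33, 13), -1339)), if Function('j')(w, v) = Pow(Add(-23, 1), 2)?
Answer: -855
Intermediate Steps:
Function('j')(w, v) = 484 (Function('j')(w, v) = Pow(-22, 2) = 484)
Add(Function('j')(-281, -1610), Function('Q')(Function('J')(-33, 13), -1339)) = Add(484, -1339) = -855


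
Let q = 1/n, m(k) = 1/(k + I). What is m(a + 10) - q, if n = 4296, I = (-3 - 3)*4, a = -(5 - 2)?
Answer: -4313/73032 ≈ -0.059056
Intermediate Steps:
a = -3 (a = -1*3 = -3)
I = -24 (I = -6*4 = -24)
m(k) = 1/(-24 + k) (m(k) = 1/(k - 24) = 1/(-24 + k))
q = 1/4296 ≈ 0.00023277
m(a + 10) - q = 1/(-24 + (-3 + 10)) - 1*1/4296 = 1/(-24 + 7) - 1/4296 = 1/(-17) - 1/4296 = -1/17 - 1/4296 = -4313/73032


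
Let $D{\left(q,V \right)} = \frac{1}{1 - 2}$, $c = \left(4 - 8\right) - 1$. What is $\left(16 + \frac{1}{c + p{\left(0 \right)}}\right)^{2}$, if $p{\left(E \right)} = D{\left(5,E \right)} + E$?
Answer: $\frac{9025}{36} \approx 250.69$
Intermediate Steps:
$c = -5$ ($c = -4 - 1 = -5$)
$D{\left(q,V \right)} = -1$ ($D{\left(q,V \right)} = \frac{1}{-1} = -1$)
$p{\left(E \right)} = -1 + E$
$\left(16 + \frac{1}{c + p{\left(0 \right)}}\right)^{2} = \left(16 + \frac{1}{-5 + \left(-1 + 0\right)}\right)^{2} = \left(16 + \frac{1}{-5 - 1}\right)^{2} = \left(16 + \frac{1}{-6}\right)^{2} = \left(16 - \frac{1}{6}\right)^{2} = \left(\frac{95}{6}\right)^{2} = \frac{9025}{36}$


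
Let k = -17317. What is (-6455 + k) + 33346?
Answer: 9574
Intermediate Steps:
(-6455 + k) + 33346 = (-6455 - 17317) + 33346 = -23772 + 33346 = 9574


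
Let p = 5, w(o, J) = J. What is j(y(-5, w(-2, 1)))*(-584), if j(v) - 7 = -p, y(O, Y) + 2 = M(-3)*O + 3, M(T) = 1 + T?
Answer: -1168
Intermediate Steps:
y(O, Y) = 1 - 2*O (y(O, Y) = -2 + ((1 - 3)*O + 3) = -2 + (-2*O + 3) = -2 + (3 - 2*O) = 1 - 2*O)
j(v) = 2 (j(v) = 7 - 1*5 = 7 - 5 = 2)
j(y(-5, w(-2, 1)))*(-584) = 2*(-584) = -1168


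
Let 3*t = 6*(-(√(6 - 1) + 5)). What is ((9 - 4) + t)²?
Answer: 45 + 20*√5 ≈ 89.721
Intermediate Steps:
t = -10 - 2*√5 (t = (6*(-(√(6 - 1) + 5)))/3 = (6*(-(√5 + 5)))/3 = (6*(-(5 + √5)))/3 = (6*(-5 - √5))/3 = (-30 - 6*√5)/3 = -10 - 2*√5 ≈ -14.472)
((9 - 4) + t)² = ((9 - 4) + (-10 - 2*√5))² = (5 + (-10 - 2*√5))² = (-5 - 2*√5)²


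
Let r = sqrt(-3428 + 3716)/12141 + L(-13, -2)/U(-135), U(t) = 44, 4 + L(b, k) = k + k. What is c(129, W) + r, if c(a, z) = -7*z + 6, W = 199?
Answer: -15259/11 + 4*sqrt(2)/4047 ≈ -1387.2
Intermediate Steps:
L(b, k) = -4 + 2*k (L(b, k) = -4 + (k + k) = -4 + 2*k)
c(a, z) = 6 - 7*z
r = -2/11 + 4*sqrt(2)/4047 (r = sqrt(-3428 + 3716)/12141 + (-4 + 2*(-2))/44 = sqrt(288)*(1/12141) + (-4 - 4)*(1/44) = (12*sqrt(2))*(1/12141) - 8*1/44 = 4*sqrt(2)/4047 - 2/11 = -2/11 + 4*sqrt(2)/4047 ≈ -0.18042)
c(129, W) + r = (6 - 7*199) + (-2/11 + 4*sqrt(2)/4047) = (6 - 1393) + (-2/11 + 4*sqrt(2)/4047) = -1387 + (-2/11 + 4*sqrt(2)/4047) = -15259/11 + 4*sqrt(2)/4047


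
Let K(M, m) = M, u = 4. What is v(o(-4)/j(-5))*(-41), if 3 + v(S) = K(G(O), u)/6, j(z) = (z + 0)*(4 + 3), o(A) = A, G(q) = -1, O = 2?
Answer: 779/6 ≈ 129.83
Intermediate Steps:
j(z) = 7*z (j(z) = z*7 = 7*z)
v(S) = -19/6 (v(S) = -3 - 1/6 = -19/6)
v(o(-4)/j(-5))*(-41) = -19/6*(-41) = 779/6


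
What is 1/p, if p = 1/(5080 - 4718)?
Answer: 362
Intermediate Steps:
p = 1/362 ≈ 0.0027624
1/p = 1/(1/362) = 362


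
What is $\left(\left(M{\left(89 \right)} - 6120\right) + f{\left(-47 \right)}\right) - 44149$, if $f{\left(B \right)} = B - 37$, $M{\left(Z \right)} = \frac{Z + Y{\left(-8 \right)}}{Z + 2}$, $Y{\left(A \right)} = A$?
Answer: $- \frac{4582042}{91} \approx -50352.0$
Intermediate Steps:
$M{\left(Z \right)} = \frac{-8 + Z}{2 + Z}$ ($M{\left(Z \right)} = \frac{Z - 8}{Z + 2} = \frac{-8 + Z}{2 + Z}$)
$f{\left(B \right)} = -37 + B$
$\left(\left(M{\left(89 \right)} - 6120\right) + f{\left(-47 \right)}\right) - 44149 = \left(\left(\frac{-8 + 89}{2 + 89} - 6120\right) - 84\right) - 44149 = \left(\left(\frac{1}{91} \cdot 81 - 6120\right) - 84\right) - 44149 = \left(\left(\frac{81}{91} - 6120\right) - 84\right) - 44149 = \left(- \frac{556839}{91} - 84\right) - 44149 = - \frac{564483}{91} - 44149 = - \frac{4582042}{91}$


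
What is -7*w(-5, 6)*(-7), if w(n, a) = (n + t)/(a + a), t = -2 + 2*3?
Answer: -49/12 ≈ -4.0833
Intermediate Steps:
t = 4 (t = -2 + 6 = 4)
w(n, a) = (4 + n)/(2*a) (w(n, a) = (n + 4)/(a + a) = (4 + n)/((2*a)) = (4 + n)*(1/(2*a)) = (4 + n)/(2*a))
-7*w(-5, 6)*(-7) = -7*(4 - 5)/(2*6)*(-7) = -7*(-1)/(2*6)*(-7) = -7*(-1/12)*(-7) = (7/12)*(-7) = -49/12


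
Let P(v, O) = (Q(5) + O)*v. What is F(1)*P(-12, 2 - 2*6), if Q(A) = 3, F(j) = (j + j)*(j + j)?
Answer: 336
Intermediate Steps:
F(j) = 4*j² (F(j) = (2*j)*(2*j) = 4*j²)
P(v, O) = v*(3 + O) (P(v, O) = (3 + O)*v = v*(3 + O))
F(1)*P(-12, 2 - 2*6) = (4*1²)*(-12*(3 + (2 - 2*6))) = (4*1)*(-12*(3 + (2 - 12))) = 4*(-12*(3 - 10)) = 4*(-12*(-7)) = 4*84 = 336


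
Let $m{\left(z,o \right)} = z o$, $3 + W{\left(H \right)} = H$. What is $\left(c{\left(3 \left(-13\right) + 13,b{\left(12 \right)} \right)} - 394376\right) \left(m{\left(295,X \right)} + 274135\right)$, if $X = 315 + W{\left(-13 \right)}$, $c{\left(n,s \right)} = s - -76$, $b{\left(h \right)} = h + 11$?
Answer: $-142862328180$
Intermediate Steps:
$W{\left(H \right)} = -3 + H$
$b{\left(h \right)} = 11 + h$
$c{\left(n,s \right)} = 76 + s$ ($c{\left(n,s \right)} = s + 76 = 76 + s$)
$X = 299$ ($X = 315 - 16 = 299$)
$m{\left(z,o \right)} = o z$
$\left(c{\left(3 \left(-13\right) + 13,b{\left(12 \right)} \right)} - 394376\right) \left(m{\left(295,X \right)} + 274135\right) = \left(\left(76 + \left(11 + 12\right)\right) - 394376\right) \left(299 \cdot 295 + 274135\right) = \left(\left(76 + 23\right) - 394376\right) \left(88205 + 274135\right) = \left(99 - 394376\right) 362340 = \left(-394277\right) 362340 = -142862328180$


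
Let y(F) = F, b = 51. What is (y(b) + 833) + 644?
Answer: 1528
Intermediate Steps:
(y(b) + 833) + 644 = (51 + 833) + 644 = 884 + 644 = 1528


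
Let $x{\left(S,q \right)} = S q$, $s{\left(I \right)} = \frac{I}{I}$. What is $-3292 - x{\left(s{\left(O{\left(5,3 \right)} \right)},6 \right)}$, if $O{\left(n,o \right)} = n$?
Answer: $-3298$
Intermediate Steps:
$s{\left(I \right)} = 1$
$-3292 - x{\left(s{\left(O{\left(5,3 \right)} \right)},6 \right)} = -3292 - 1 \cdot 6 = -3292 - 6 = -3298$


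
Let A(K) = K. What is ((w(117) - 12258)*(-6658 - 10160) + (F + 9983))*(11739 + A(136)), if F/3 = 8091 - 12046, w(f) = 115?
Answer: 2425101717500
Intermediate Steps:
F = -11865 (F = 3*(8091 - 12046) = 3*(-3955) = -11865)
((w(117) - 12258)*(-6658 - 10160) + (F + 9983))*(11739 + A(136)) = ((115 - 12258)*(-6658 - 10160) + (-11865 + 9983))*(11739 + 136) = (-12143*(-16818) - 1882)*11875 = (204220974 - 1882)*11875 = 204219092*11875 = 2425101717500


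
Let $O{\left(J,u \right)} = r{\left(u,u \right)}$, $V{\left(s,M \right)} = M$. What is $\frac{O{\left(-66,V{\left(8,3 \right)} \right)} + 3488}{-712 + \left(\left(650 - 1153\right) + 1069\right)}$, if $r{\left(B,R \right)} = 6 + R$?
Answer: $- \frac{3497}{146} \approx -23.952$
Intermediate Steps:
$O{\left(J,u \right)} = 6 + u$
$\frac{O{\left(-66,V{\left(8,3 \right)} \right)} + 3488}{-712 + \left(\left(650 - 1153\right) + 1069\right)} = \frac{\left(6 + 3\right) + 3488}{-712 + \left(\left(650 - 1153\right) + 1069\right)} = \frac{9 + 3488}{-712 + \left(-503 + 1069\right)} = \frac{3497}{-712 + 566} = \frac{3497}{-146} = 3497 \left(- \frac{1}{146}\right) = - \frac{3497}{146}$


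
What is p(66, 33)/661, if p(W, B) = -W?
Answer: -66/661 ≈ -0.099849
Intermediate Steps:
p(66, 33)/661 = -1*66/661 = -66*1/661 = -66/661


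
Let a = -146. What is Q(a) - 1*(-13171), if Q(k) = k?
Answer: 13025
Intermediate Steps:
Q(a) - 1*(-13171) = -146 - 1*(-13171) = -146 + 13171 = 13025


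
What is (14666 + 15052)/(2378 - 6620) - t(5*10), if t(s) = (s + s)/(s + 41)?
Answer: -74489/9191 ≈ -8.1046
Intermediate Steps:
t(s) = 2*s/(41 + s) (t(s) = (2*s)/(41 + s) = 2*s/(41 + s))
(14666 + 15052)/(2378 - 6620) - t(5*10) = (14666 + 15052)/(2378 - 6620) - 2*5*10/(41 + 5*10) = 29718/(-4242) - 2*50/(41 + 50) = 29718*(-1/4242) - 2*50/91 = -4953/707 - 2*50/91 = -4953/707 - 1*100/91 = -4953/707 - 100/91 = -74489/9191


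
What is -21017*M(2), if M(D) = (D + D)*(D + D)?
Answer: -336272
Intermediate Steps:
M(D) = 4*D² (M(D) = (2*D)*(2*D) = 4*D²)
-21017*M(2) = -84068*2² = -84068*4 = -21017*16 = -336272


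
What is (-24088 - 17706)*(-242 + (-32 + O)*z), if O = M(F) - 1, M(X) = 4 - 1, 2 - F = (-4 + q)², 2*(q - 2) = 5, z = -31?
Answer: -28754272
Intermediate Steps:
q = 9/2 (q = 2 + (½)*5 = 2 + 5/2 = 9/2 ≈ 4.5000)
F = 7/4 (F = 2 - (-4 + 9/2)² = 2 - (½)² = 2 - 1*¼ = 2 - ¼ = 7/4 ≈ 1.7500)
M(X) = 3
O = 2 (O = 3 - 1 = 2)
(-24088 - 17706)*(-242 + (-32 + O)*z) = (-24088 - 17706)*(-242 + (-32 + 2)*(-31)) = -41794*(-242 - 30*(-31)) = -41794*(-242 + 930) = -41794*688 = -28754272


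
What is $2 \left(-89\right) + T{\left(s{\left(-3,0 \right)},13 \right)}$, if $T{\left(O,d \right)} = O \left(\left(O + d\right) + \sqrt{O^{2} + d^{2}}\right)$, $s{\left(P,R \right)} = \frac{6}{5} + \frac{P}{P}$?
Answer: $- \frac{3614}{25} + \frac{11 \sqrt{4346}}{25} \approx -115.55$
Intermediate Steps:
$s{\left(P,R \right)} = \frac{11}{5}$ ($s{\left(P,R \right)} = 6 \cdot \frac{1}{5} + 1 = \frac{6}{5} + 1 = \frac{11}{5}$)
$T{\left(O,d \right)} = O \left(O + d + \sqrt{O^{2} + d^{2}}\right)$
$2 \left(-89\right) + T{\left(s{\left(-3,0 \right)},13 \right)} = 2 \left(-89\right) + \frac{11 \left(\frac{11}{5} + 13 + \sqrt{\left(\frac{11}{5}\right)^{2} + 13^{2}}\right)}{5} = -178 + \frac{11 \left(\frac{11}{5} + 13 + \sqrt{\frac{121}{25} + 169}\right)}{5} = -178 + \frac{11 \left(\frac{11}{5} + 13 + \sqrt{\frac{4346}{25}}\right)}{5} = -178 + \frac{11 \left(\frac{11}{5} + 13 + \frac{\sqrt{4346}}{5}\right)}{5} = -178 + \frac{11 \left(\frac{76}{5} + \frac{\sqrt{4346}}{5}\right)}{5} = -178 + \left(\frac{836}{25} + \frac{11 \sqrt{4346}}{25}\right) = - \frac{3614}{25} + \frac{11 \sqrt{4346}}{25}$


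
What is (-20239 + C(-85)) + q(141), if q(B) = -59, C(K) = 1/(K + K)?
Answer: -3450661/170 ≈ -20298.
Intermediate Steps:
C(K) = 1/(2*K)
(-20239 + C(-85)) + q(141) = (-20239 + (½)/(-85)) - 59 = (-20239 + (½)*(-1/85)) - 59 = (-20239 - 1/170) - 59 = -3440631/170 - 59 = -3450661/170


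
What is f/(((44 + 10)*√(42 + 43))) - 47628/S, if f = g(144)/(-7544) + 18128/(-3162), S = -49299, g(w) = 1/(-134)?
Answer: 15876/16433 - 9162759763*√85/7335859983840 ≈ 0.95459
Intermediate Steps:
g(w) = -1/134
f = -9162759763/1598226576 (f = -1/134/(-7544) + 18128/(-3162) = -1/134*(-1/7544) + 18128*(-1/3162) = 1/1010896 - 9064/1581 = -9162759763/1598226576 ≈ -5.7331)
f/(((44 + 10)*√(42 + 43))) - 47628/S = -9162759763*1/(√(42 + 43)*(44 + 10))/1598226576 - 47628/(-49299) = -9162759763*√85/4590/1598226576 - 47628*(-1/49299) = -9162759763*√85/7335859983840 + 15876/16433 = 15876/16433 - 9162759763*√85/7335859983840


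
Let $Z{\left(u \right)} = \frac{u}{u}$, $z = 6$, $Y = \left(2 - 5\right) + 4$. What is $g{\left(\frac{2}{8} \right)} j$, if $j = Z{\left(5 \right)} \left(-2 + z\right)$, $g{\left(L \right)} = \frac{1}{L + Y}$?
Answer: $\frac{16}{5} \approx 3.2$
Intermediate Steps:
$Y = 1$ ($Y = -3 + 4 = 1$)
$Z{\left(u \right)} = 1$
$g{\left(L \right)} = \frac{1}{1 + L}$ ($g{\left(L \right)} = \frac{1}{L + 1} = \frac{1}{1 + L}$)
$j = 4$ ($j = 1 \left(-2 + 6\right) = 1 \cdot 4 = 4$)
$g{\left(\frac{2}{8} \right)} j = \frac{1}{1 + \frac{2}{8}} \cdot 4 = \frac{1}{1 + 2 \cdot \frac{1}{8}} \cdot 4 = \frac{1}{1 + \frac{1}{4}} \cdot 4 = \frac{1}{\frac{5}{4}} \cdot 4 = \frac{4}{5} \cdot 4 = \frac{16}{5}$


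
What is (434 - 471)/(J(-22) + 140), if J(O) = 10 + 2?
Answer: -37/152 ≈ -0.24342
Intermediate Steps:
J(O) = 12
(434 - 471)/(J(-22) + 140) = (434 - 471)/(12 + 140) = -37/152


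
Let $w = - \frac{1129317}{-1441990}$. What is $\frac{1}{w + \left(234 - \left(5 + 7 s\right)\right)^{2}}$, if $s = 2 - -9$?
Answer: $\frac{1441990}{33316866277} \approx 4.3281 \cdot 10^{-5}$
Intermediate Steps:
$s = 11$ ($s = 2 + 9 = 11$)
$w = \frac{1129317}{1441990}$ ($w = \left(-1129317\right) \left(- \frac{1}{1441990}\right) = \frac{1129317}{1441990} \approx 0.78317$)
$\frac{1}{w + \left(234 - \left(5 + 7 s\right)\right)^{2}} = \frac{1}{\frac{1129317}{1441990} + \left(234 - 82\right)^{2}} = \frac{1}{\frac{1129317}{1441990} + 152^{2}} = \frac{1}{\frac{1129317}{1441990} + 23104} = \frac{1}{\frac{33316866277}{1441990}} = \frac{1441990}{33316866277}$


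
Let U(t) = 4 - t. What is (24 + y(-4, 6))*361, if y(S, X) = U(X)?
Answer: 7942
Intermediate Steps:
y(S, X) = 4 - X
(24 + y(-4, 6))*361 = (24 + (4 - 1*6))*361 = (24 + (4 - 6))*361 = (24 - 2)*361 = 22*361 = 7942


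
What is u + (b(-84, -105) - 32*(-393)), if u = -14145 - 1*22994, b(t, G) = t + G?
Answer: -24752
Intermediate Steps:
b(t, G) = G + t
u = -37139 (u = -14145 - 22994 = -37139)
u + (b(-84, -105) - 32*(-393)) = -37139 + ((-105 - 84) - 32*(-393)) = -37139 + (-189 + 12576) = -37139 + 12387 = -24752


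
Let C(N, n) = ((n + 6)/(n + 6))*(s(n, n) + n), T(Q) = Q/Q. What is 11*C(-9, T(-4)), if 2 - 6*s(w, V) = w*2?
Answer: 11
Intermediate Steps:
T(Q) = 1
s(w, V) = ⅓ - w/3 (s(w, V) = ⅓ - w*2/6 = ⅓ - w/3)
C(N, n) = ⅓ + 2*n/3 (C(N, n) = ((n + 6)/(n + 6))*((⅓ - n/3) + n) = ((6 + n)/(6 + n))*(⅓ + 2*n/3) = 1*(⅓ + 2*n/3) = ⅓ + 2*n/3)
11*C(-9, T(-4)) = 11*(⅓ + (⅔)*1) = 11*(⅓ + ⅔) = 11*1 = 11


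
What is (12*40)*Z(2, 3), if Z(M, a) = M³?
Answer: 3840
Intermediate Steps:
(12*40)*Z(2, 3) = (12*40)*2³ = 480*8 = 3840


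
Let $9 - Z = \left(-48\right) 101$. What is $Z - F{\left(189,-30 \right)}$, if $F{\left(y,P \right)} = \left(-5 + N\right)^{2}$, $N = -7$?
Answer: $4713$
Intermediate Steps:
$F{\left(y,P \right)} = 144$ ($F{\left(y,P \right)} = \left(-5 - 7\right)^{2} = \left(-12\right)^{2} = 144$)
$Z = 4857$ ($Z = 9 - \left(-48\right) 101 = 9 - -4848 = 9 + 4848 = 4857$)
$Z - F{\left(189,-30 \right)} = 4857 - 144 = 4713$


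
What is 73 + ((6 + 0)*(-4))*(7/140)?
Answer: 359/5 ≈ 71.800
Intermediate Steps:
73 + ((6 + 0)*(-4))*(7/140) = 73 + (6*(-4))*(7*(1/140)) = 73 - 24*1/20 = 73 - 6/5 = 359/5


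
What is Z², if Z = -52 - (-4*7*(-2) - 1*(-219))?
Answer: 106929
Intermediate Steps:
Z = -327 (Z = -52 - (-28*(-2) + 219) = -52 - (56 + 219) = -52 - 1*275 = -52 - 275 = -327)
Z² = (-327)² = 106929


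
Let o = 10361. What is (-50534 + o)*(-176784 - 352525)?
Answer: 21263930457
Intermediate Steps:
(-50534 + o)*(-176784 - 352525) = (-50534 + 10361)*(-176784 - 352525) = -40173*(-529309) = 21263930457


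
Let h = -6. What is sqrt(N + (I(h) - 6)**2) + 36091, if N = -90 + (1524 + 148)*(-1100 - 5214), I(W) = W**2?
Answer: 36091 + I*sqrt(10556198) ≈ 36091.0 + 3249.0*I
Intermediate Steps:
N = -10557098 (N = -90 + 1672*(-6314) = -90 - 10557008 = -10557098)
sqrt(N + (I(h) - 6)**2) + 36091 = sqrt(-10557098 + ((-6)**2 - 6)**2) + 36091 = sqrt(-10557098 + (36 - 6)**2) + 36091 = sqrt(-10557098 + 30**2) + 36091 = sqrt(-10557098 + 900) + 36091 = sqrt(-10556198) + 36091 = I*sqrt(10556198) + 36091 = 36091 + I*sqrt(10556198)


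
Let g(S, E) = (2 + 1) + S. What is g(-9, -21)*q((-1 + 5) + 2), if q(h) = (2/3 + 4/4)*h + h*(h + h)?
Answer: -492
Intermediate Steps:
g(S, E) = 3 + S
q(h) = 2*h**2 + 5*h/3 (q(h) = (2*(1/3) + 4*(1/4))*h + h*(2*h) = (2/3 + 1)*h + 2*h**2 = 5*h/3 + 2*h**2 = 2*h**2 + 5*h/3)
g(-9, -21)*q((-1 + 5) + 2) = (3 - 9)*(((-1 + 5) + 2)*(5 + 6*((-1 + 5) + 2))/3) = -2*(4 + 2)*(5 + 6*(4 + 2)) = -2*6*(5 + 6*6) = -2*6*(5 + 36) = -2*6*41 = -6*82 = -492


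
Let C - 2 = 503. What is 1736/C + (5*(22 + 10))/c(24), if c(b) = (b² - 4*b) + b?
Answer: 119468/31815 ≈ 3.7551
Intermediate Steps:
C = 505 (C = 2 + 503 = 505)
c(b) = b² - 3*b
1736/C + (5*(22 + 10))/c(24) = 1736/505 + (5*(22 + 10))/((24*(-3 + 24))) = 1736*(1/505) + (5*32)/((24*21)) = 1736/505 + 160/504 = 1736/505 + 160*(1/504) = 1736/505 + 20/63 = 119468/31815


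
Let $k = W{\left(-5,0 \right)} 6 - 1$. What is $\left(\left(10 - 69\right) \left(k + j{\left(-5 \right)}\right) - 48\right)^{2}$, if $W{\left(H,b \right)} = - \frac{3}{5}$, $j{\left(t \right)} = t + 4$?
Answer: $\frac{1993744}{25} \approx 79750.0$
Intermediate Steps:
$j{\left(t \right)} = 4 + t$
$W{\left(H,b \right)} = - \frac{3}{5}$ ($W{\left(H,b \right)} = \left(-3\right) \frac{1}{5} = - \frac{3}{5}$)
$k = - \frac{23}{5}$ ($k = \left(- \frac{3}{5}\right) 6 - 1 = - \frac{18}{5} - 1 = - \frac{23}{5} \approx -4.6$)
$\left(\left(10 - 69\right) \left(k + j{\left(-5 \right)}\right) - 48\right)^{2} = \left(\left(10 - 69\right) \left(- \frac{23}{5} + \left(4 - 5\right)\right) - 48\right)^{2} = \left(- 59 \left(- \frac{23}{5} - 1\right) - 48\right)^{2} = \left(\left(-59\right) \left(- \frac{28}{5}\right) - 48\right)^{2} = \left(\frac{1652}{5} - 48\right)^{2} = \left(\frac{1412}{5}\right)^{2} = \frac{1993744}{25}$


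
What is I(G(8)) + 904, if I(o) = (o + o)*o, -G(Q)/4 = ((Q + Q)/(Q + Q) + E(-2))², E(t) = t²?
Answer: 20904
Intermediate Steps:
G(Q) = -100 (G(Q) = -4*((Q + Q)/(Q + Q) + (-2)²)² = -4*((2*Q)/((2*Q)) + 4)² = -4*((2*Q)*(1/(2*Q)) + 4)² = -4*(1 + 4)² = -4*5² = -4*25 = -100)
I(o) = 2*o² (I(o) = (2*o)*o = 2*o²)
I(G(8)) + 904 = 2*(-100)² + 904 = 2*10000 + 904 = 20000 + 904 = 20904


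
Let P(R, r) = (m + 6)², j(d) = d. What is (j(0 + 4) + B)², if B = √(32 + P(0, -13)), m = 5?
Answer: 169 + 24*√17 ≈ 267.95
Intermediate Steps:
P(R, r) = 121 (P(R, r) = (5 + 6)² = 11² = 121)
B = 3*√17 (B = √(32 + 121) = √153 = 3*√17 ≈ 12.369)
(j(0 + 4) + B)² = ((0 + 4) + 3*√17)² = (4 + 3*√17)²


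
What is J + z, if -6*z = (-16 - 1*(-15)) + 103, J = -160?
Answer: -177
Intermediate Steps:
z = -17 (z = -((-16 - 1*(-15)) + 103)/6 = -((-16 + 15) + 103)/6 = -(-1 + 103)/6 = -1/6*102 = -17)
J + z = -160 - 17 = -177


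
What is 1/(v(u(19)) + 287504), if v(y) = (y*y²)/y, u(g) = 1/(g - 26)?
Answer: 49/14087697 ≈ 3.4782e-6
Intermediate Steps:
u(g) = 1/(-26 + g)
v(y) = y² (v(y) = y³/y = y²)
1/(v(u(19)) + 287504) = 1/((1/(-26 + 19))² + 287504) = 1/((1/(-7))² + 287504) = 1/((-⅐)² + 287504) = 1/(1/49 + 287504) = 1/(14087697/49) = 49/14087697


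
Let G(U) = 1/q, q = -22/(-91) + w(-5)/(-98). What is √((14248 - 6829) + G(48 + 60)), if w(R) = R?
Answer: √1032673253/373 ≈ 86.153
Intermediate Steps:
q = 373/1274 (q = -22/(-91) - 5/(-98) = -22*(-1/91) - 5*(-1/98) = 22/91 + 5/98 = 373/1274 ≈ 0.29278)
G(U) = 1274/373 (G(U) = 1/(373/1274) = 1274/373)
√((14248 - 6829) + G(48 + 60)) = √((14248 - 6829) + 1274/373) = √(7419 + 1274/373) = √(2768561/373) = √1032673253/373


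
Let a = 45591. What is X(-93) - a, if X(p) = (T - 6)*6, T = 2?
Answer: -45615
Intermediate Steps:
X(p) = -24 (X(p) = (2 - 6)*6 = -4*6 = -24)
X(-93) - a = -24 - 1*45591 = -24 - 45591 = -45615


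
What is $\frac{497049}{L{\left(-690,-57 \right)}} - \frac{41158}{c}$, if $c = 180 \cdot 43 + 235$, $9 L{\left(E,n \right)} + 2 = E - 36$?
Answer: $- \frac{5100807857}{829400} \approx -6150.0$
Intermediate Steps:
$L{\left(E,n \right)} = - \frac{38}{9} + \frac{E}{9}$ ($L{\left(E,n \right)} = - \frac{2}{9} + \frac{E - 36}{9} = - \frac{2}{9} + \frac{-36 + E}{9} = - \frac{2}{9} + \left(-4 + \frac{E}{9}\right) = - \frac{38}{9} + \frac{E}{9}$)
$c = 7975$ ($c = 7740 + 235 = 7975$)
$\frac{497049}{L{\left(-690,-57 \right)}} - \frac{41158}{c} = \frac{497049}{- \frac{38}{9} + \frac{1}{9} \left(-690\right)} - \frac{41158}{7975} = \frac{497049}{- \frac{38}{9} - \frac{230}{3}} - \frac{41158}{7975} = \frac{497049}{- \frac{728}{9}} - \frac{41158}{7975} = 497049 \left(- \frac{9}{728}\right) - \frac{41158}{7975} = - \frac{639063}{104} - \frac{41158}{7975} = - \frac{5100807857}{829400}$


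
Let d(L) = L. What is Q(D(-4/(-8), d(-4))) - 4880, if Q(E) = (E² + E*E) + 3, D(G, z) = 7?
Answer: -4779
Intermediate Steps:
Q(E) = 3 + 2*E² (Q(E) = (E² + E²) + 3 = 2*E² + 3 = 3 + 2*E²)
Q(D(-4/(-8), d(-4))) - 4880 = (3 + 2*7²) - 4880 = (3 + 2*49) - 4880 = (3 + 98) - 4880 = 101 - 4880 = -4779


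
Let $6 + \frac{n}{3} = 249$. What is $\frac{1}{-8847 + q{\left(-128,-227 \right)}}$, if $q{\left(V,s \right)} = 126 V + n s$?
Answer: $- \frac{1}{190458} \approx -5.2505 \cdot 10^{-6}$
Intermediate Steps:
$n = 729$ ($n = -18 + 3 \cdot 249 = -18 + 747 = 729$)
$q{\left(V,s \right)} = 126 V + 729 s$
$\frac{1}{-8847 + q{\left(-128,-227 \right)}} = \frac{1}{-8847 + \left(126 \left(-128\right) + 729 \left(-227\right)\right)} = \frac{1}{-8847 - 181611} = \frac{1}{-190458} = - \frac{1}{190458}$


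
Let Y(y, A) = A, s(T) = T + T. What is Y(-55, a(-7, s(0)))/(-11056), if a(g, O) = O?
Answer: 0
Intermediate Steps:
s(T) = 2*T
Y(-55, a(-7, s(0)))/(-11056) = (2*0)/(-11056) = 0*(-1/11056) = 0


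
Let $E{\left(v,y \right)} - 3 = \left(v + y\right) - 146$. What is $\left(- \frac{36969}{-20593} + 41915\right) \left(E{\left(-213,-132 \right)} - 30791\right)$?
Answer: $- \frac{26999800209356}{20593} \approx -1.3111 \cdot 10^{9}$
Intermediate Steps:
$E{\left(v,y \right)} = -143 + v + y$ ($E{\left(v,y \right)} = 3 - \left(146 - v - y\right) = 3 + \left(-146 + v + y\right) = -143 + v + y$)
$\left(- \frac{36969}{-20593} + 41915\right) \left(E{\left(-213,-132 \right)} - 30791\right) = \left(- \frac{36969}{-20593} + 41915\right) \left(\left(-143 - 213 - 132\right) - 30791\right) = \left(\left(-36969\right) \left(- \frac{1}{20593}\right) + 41915\right) \left(-488 - 30791\right) = \left(\frac{36969}{20593} + 41915\right) \left(-31279\right) = \frac{863192564}{20593} \left(-31279\right) = - \frac{26999800209356}{20593}$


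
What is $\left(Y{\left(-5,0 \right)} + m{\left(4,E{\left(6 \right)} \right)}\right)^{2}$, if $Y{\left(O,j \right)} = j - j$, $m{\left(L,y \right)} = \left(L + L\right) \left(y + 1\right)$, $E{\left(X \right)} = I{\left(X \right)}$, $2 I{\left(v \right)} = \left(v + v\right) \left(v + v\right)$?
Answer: $341056$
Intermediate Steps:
$I{\left(v \right)} = 2 v^{2}$ ($I{\left(v \right)} = \frac{\left(v + v\right) \left(v + v\right)}{2} = \frac{2 v 2 v}{2} = \frac{4 v^{2}}{2} = 2 v^{2}$)
$E{\left(X \right)} = 2 X^{2}$
$m{\left(L,y \right)} = 2 L \left(1 + y\right)$
$Y{\left(O,j \right)} = 0$
$\left(Y{\left(-5,0 \right)} + m{\left(4,E{\left(6 \right)} \right)}\right)^{2} = \left(0 + 2 \cdot 4 \left(1 + 2 \cdot 6^{2}\right)\right)^{2} = \left(0 + 2 \cdot 4 \left(1 + 2 \cdot 36\right)\right)^{2} = \left(0 + 2 \cdot 4 \left(1 + 72\right)\right)^{2} = \left(0 + 2 \cdot 4 \cdot 73\right)^{2} = \left(0 + 584\right)^{2} = 584^{2} = 341056$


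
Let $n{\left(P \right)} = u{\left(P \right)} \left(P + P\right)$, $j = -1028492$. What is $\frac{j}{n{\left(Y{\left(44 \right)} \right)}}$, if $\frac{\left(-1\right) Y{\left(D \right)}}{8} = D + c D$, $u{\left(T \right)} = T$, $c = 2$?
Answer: $- \frac{257123}{557568} \approx -0.46115$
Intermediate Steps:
$Y{\left(D \right)} = - 24 D$ ($Y{\left(D \right)} = - 8 \left(D + 2 D\right) = - 8 \cdot 3 D = - 24 D$)
$n{\left(P \right)} = 2 P^{2}$ ($n{\left(P \right)} = P \left(P + P\right) = P 2 P = 2 P^{2}$)
$\frac{j}{n{\left(Y{\left(44 \right)} \right)}} = - \frac{1028492}{2 \left(\left(-24\right) 44\right)^{2}} = - \frac{1028492}{2 \left(-1056\right)^{2}} = - \frac{1028492}{2 \cdot 1115136} = - \frac{1028492}{2230272} = \left(-1028492\right) \frac{1}{2230272} = - \frac{257123}{557568}$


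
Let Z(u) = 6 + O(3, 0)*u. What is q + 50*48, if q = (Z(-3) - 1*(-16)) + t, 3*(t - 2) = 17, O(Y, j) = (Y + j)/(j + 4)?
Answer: 29129/12 ≈ 2427.4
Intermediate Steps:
O(Y, j) = (Y + j)/(4 + j)
t = 23/3 (t = 2 + (⅓)*17 = 2 + 17/3 = 23/3 ≈ 7.6667)
Z(u) = 6 + 3*u/4 (Z(u) = 6 + ((3 + 0)/(4 + 0))*u = 6 + (3/4)*u = 6 + ((¼)*3)*u = 6 + 3*u/4)
q = 329/12 (q = ((6 + (¾)*(-3)) - 1*(-16)) + 23/3 = ((6 - 9/4) + 16) + 23/3 = (15/4 + 16) + 23/3 = 79/4 + 23/3 = 329/12 ≈ 27.417)
q + 50*48 = 329/12 + 50*48 = 329/12 + 2400 = 29129/12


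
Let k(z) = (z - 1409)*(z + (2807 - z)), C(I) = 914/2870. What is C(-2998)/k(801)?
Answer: -457/2449051360 ≈ -1.8660e-7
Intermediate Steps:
C(I) = 457/1435 (C(I) = 914*(1/2870) = 457/1435)
k(z) = -3955063 + 2807*z (k(z) = (-1409 + z)*2807 = -3955063 + 2807*z)
C(-2998)/k(801) = 457/(1435*(-3955063 + 2807*801)) = 457/(1435*(-3955063 + 2248407)) = (457/1435)/(-1706656) = (457/1435)*(-1/1706656) = -457/2449051360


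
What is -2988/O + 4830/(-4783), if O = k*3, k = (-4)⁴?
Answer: -1500087/306112 ≈ -4.9005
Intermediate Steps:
k = 256
O = 768 (O = 256*3 = 768)
-2988/O + 4830/(-4783) = -2988/768 + 4830/(-4783) = -2988*1/768 + 4830*(-1/4783) = -249/64 - 4830/4783 = -1500087/306112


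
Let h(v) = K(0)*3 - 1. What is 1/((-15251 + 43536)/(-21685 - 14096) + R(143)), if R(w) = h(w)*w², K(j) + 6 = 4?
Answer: -35781/5121827968 ≈ -6.9860e-6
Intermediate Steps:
K(j) = -2 (K(j) = -6 + 4 = -2)
h(v) = -7 (h(v) = -2*3 - 1 = -6 - 1 = -7)
R(w) = -7*w²
1/((-15251 + 43536)/(-21685 - 14096) + R(143)) = 1/((-15251 + 43536)/(-21685 - 14096) - 7*143²) = 1/(28285/(-35781) - 7*20449) = 1/(28285*(-1/35781) - 143143) = 1/(-28285/35781 - 143143) = 1/(-5121827968/35781) = -35781/5121827968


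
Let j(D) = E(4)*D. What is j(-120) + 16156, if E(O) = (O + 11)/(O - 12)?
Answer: 16381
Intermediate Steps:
E(O) = (11 + O)/(-12 + O)
j(D) = -15*D/8 (j(D) = ((11 + 4)/(-12 + 4))*D = (15/(-8))*D = (-⅛*15)*D = -15*D/8)
j(-120) + 16156 = -15/8*(-120) + 16156 = 225 + 16156 = 16381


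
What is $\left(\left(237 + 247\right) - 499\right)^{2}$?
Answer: $225$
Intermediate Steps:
$\left(\left(237 + 247\right) - 499\right)^{2} = \left(484 - 499\right)^{2} = \left(-15\right)^{2} = 225$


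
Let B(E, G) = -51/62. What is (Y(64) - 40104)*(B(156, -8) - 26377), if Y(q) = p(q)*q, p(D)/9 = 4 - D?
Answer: 61053686100/31 ≈ 1.9695e+9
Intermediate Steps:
p(D) = 36 - 9*D (p(D) = 9*(4 - D) = 36 - 9*D)
B(E, G) = -51/62 (B(E, G) = -51*1/62 = -51/62)
Y(q) = q*(36 - 9*q) (Y(q) = (36 - 9*q)*q = q*(36 - 9*q))
(Y(64) - 40104)*(B(156, -8) - 26377) = (9*64*(4 - 1*64) - 40104)*(-51/62 - 26377) = (9*64*(4 - 64) - 40104)*(-1635425/62) = (9*64*(-60) - 40104)*(-1635425/62) = (-34560 - 40104)*(-1635425/62) = -74664*(-1635425/62) = 61053686100/31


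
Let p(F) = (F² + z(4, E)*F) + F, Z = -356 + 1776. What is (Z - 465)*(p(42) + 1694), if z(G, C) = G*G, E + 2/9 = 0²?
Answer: 3984260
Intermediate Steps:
E = -2/9 (E = -2/9 + 0² = -2/9 + 0 = -2/9 ≈ -0.22222)
Z = 1420
z(G, C) = G²
p(F) = F² + 17*F (p(F) = (F² + 4²*F) + F = (F² + 16*F) + F = F² + 17*F)
(Z - 465)*(p(42) + 1694) = (1420 - 465)*(42*(17 + 42) + 1694) = 955*(42*59 + 1694) = 955*(2478 + 1694) = 955*4172 = 3984260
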